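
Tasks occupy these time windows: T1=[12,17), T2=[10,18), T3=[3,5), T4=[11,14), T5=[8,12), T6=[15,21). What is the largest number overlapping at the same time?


Check each time point for overlaps:
  t=11: 3 tasks active (T2, T4, T5)
Max concurrent = 3


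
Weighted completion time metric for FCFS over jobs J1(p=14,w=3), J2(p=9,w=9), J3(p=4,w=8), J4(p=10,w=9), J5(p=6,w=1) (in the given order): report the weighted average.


Completion times:
  J1: C=14, w×C=3×14=42
  J2: C=23, w×C=9×23=207
  J3: C=27, w×C=8×27=216
  J4: C=37, w×C=9×37=333
  J5: C=43, w×C=1×43=43
Sum w×C = 841
Sum w = 30
Weighted avg = 841/30
= 28.03


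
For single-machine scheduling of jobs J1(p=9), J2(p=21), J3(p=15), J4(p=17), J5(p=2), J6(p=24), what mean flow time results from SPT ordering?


SPT order: J5 → J1 → J3 → J4 → J2 → J6
Completion times:
  J5: C=2
  J1: C=11
  J3: C=26
  J4: C=43
  J2: C=64
  J6: C=88
Sum = 234, n = 6
Mean flow = 234/6
= 39.00


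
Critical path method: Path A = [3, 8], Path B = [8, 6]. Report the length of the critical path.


Path A: 3 + 8 = 11
Path B: 8 + 6 = 14
Critical path = longest = max(11, 14)
= 14 (Path B)


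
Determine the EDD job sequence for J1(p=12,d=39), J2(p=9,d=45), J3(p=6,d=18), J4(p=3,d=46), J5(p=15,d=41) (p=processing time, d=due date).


EDD: sort by earliest due date
  J3: d=18, p=6
  J1: d=39, p=12
  J5: d=41, p=15
  J2: d=45, p=9
  J4: d=46, p=3
Order: J3 → J1 → J5 → J2 → J4


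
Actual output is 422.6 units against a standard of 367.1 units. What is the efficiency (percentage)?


Efficiency = (actual / standard) × 100
= (422.6 / 367.1) × 100
= 115.1%


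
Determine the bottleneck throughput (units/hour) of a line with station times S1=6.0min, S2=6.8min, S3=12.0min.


Bottleneck = longest station time
Station times: [6.0, 6.8, 12.0]
Max = 12.0 min
Rate = 60 / 12.0
= 5.00 units/hour (bottleneck: 12.0min)


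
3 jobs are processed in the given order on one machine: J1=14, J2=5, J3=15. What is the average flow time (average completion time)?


Completion times:
  J1: completes at 14
  J2: completes at 19
  J3: completes at 34
Sum = 67
Average = 67/3
= 22.33


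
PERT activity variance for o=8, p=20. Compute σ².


σ² = ((p - o) / 6)² = (p - o)² / 36
= (20 - 8)² / 36
= 12² / 36
= 144 / 36
= 4.0000


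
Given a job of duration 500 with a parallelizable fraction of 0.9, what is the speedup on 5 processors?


Amdahl's law: T_p = T × ((1-p) + p/N)
= 500 × ((1-0.9) + 0.9/5)
= 500 × (0.10 + 0.1800)
= 500 × 0.2800
= 140.00
Speedup = 500/140.00
= 3.57×


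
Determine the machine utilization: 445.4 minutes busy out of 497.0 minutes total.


Utilization = busy / total × 100
= 445.4 / 497.0 × 100
= 89.6%


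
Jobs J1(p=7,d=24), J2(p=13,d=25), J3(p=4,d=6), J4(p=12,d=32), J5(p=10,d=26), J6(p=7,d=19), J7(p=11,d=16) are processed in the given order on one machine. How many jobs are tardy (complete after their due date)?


Completion vs due date:
  J1: C=7, d=24 → on time
  J2: C=20, d=25 → on time
  J3: C=24, d=6 → TARDY
  J4: C=36, d=32 → TARDY
  J5: C=46, d=26 → TARDY
  J6: C=53, d=19 → TARDY
  J7: C=64, d=16 → TARDY
Tardy jobs: J3, J4, J5, J6, J7
Count = 5


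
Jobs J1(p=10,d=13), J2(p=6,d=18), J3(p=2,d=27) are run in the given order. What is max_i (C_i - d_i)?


Lateness per job (L = C - d):
  J1: C=10, d=13, L=-3
  J2: C=16, d=18, L=-2
  J3: C=18, d=27, L=-9
Lmax = max(-3, -2, -9)
= -2


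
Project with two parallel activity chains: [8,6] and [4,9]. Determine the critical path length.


Path A: 8 + 6 = 14
Path B: 4 + 9 = 13
Critical path = longest = max(14, 13)
= 14 (Path A)


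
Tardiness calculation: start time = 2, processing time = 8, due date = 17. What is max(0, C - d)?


Completion = start + processing = 2 + 8 = 10
Tardiness = max(0, C - d) = max(0, 10 - 17)
= max(0, -7)
= 0


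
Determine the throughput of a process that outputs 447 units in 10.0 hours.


Throughput = units / time
= 447 / 10.0
= 44.7 units/hour


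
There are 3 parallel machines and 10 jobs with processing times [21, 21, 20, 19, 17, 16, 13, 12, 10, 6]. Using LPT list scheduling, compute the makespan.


Jobs (LPT sorted): [21, 21, 20, 19, 17, 16, 13, 12, 10, 6]
Machines: 3
  J=21 → Machine 1 (load: 0+21=21)
  J=21 → Machine 2 (load: 0+21=21)
  J=20 → Machine 3 (load: 0+20=20)
  J=19 → Machine 3 (load: 20+19=39)
  J=17 → Machine 1 (load: 21+17=38)
  J=16 → Machine 2 (load: 21+16=37)
  J=13 → Machine 2 (load: 37+13=50)
  J=12 → Machine 1 (load: 38+12=50)
  J=10 → Machine 3 (load: 39+10=49)
  J=6 → Machine 3 (load: 49+6=55)
Machine loads: [50, 50, 55]
Makespan = max = 55 time units


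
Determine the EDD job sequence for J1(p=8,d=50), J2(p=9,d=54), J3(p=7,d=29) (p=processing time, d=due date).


EDD: sort by earliest due date
  J3: d=29, p=7
  J1: d=50, p=8
  J2: d=54, p=9
Order: J3 → J1 → J2


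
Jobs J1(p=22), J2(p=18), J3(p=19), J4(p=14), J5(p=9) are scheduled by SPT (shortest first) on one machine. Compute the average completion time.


SPT order: J5 → J4 → J2 → J3 → J1
Completion times:
  J5: C=9
  J4: C=23
  J2: C=41
  J3: C=60
  J1: C=82
Sum = 215, n = 5
Mean flow = 215/5
= 43.00


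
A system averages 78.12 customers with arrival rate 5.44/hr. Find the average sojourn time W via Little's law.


Little's law: L = λW → W = L / λ
= 78.12 / 5.44
= 14.36 hours


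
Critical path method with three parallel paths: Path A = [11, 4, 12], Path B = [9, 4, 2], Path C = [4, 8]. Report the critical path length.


Path A: 11 + 4 + 12 = 27
Path B: 9 + 4 + 2 = 15
Path C: 4 + 8 = 12
Critical path = longest = max(27, 15, 12)
= 27 (Path A)


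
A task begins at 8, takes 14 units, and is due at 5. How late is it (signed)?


Completion = 8 + 14 = 22
Lateness = C - d = 22 - 5
= 17


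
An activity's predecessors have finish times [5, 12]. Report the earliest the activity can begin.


ES = max of all predecessor completion times
Predecessors: [5, 12]
ES = max(5, 12)
= 12


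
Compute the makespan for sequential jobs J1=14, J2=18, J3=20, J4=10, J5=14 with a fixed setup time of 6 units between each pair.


Makespan = Σ processing + (n-1) × setup
= (14 + 18 + 20 + 10 + 14) + (5-1)×6
= 76 + 24
= 100 time units


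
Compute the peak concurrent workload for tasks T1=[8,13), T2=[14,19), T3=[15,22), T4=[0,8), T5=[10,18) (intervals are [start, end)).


Check each time point for overlaps:
  t=15: 3 tasks active (T2, T3, T5)
Max concurrent = 3


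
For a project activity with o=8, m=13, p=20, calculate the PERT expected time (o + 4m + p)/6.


te = (o + 4m + p) / 6
= (8 + 4×13 + 20) / 6
= (8 + 52 + 20) / 6
= 80 / 6
= 13.33


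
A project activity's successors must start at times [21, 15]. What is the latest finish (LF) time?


LF = min of all successor start times
Successors start at: [21, 15]
LF = min(21, 15)
= 15


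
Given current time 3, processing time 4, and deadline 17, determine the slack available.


Slack = due - current_time - processing
= 17 - 3 - 4
= 10


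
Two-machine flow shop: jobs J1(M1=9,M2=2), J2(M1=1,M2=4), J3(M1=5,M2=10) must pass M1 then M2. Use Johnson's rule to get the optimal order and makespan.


Johnson's rule:
Group 1 (M1≤M2, sort by M1): ['J2', 'J3']
Group 2 (M1>M2, sort desc M2): ['J1']
Sequence: J2 → J3 → J1
Makespan calculation:
  J2: M1 done=1, M2 done=5
  J3: M1 done=6, M2 done=16
  J1: M1 done=15, M2 done=18
= Sequence: J2 → J3 → J1, Makespan: 18


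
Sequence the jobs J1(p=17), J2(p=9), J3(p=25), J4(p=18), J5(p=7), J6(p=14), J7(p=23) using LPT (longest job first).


LPT: sort by longest processing time first
  J3: p=25
  J7: p=23
  J4: p=18
  J1: p=17
  J6: p=14
  J2: p=9
  J5: p=7
Order: J3 → J7 → J4 → J1 → J6 → J2 → J5


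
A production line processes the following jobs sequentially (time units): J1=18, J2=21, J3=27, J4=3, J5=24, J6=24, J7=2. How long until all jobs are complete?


Sequential makespan: sum all processing times
= 18 + 21 + 27 + 3 + 24 + 24 + 2
= 119 time units


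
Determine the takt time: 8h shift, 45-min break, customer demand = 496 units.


Available = 8×60 - 45 = 435 min
Takt time = 435 / 496
= 0.88 min/unit


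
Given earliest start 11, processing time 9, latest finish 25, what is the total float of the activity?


EF = ES + duration = 11 + 9 = 20
LS = LF - duration = 25 - 9 = 16
Total Float = LF - EF = 25 - 20
(or LS - ES = 16 - 11)
= 5


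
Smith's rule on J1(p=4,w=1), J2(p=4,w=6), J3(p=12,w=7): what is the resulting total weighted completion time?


WSPT order (by p/w): J2 → J3 → J1
  J2: C=4, w·C=6×4=24
  J3: C=16, w·C=7×16=112
  J1: C=20, w·C=1×20=20
Σ w·C = 156
= 156


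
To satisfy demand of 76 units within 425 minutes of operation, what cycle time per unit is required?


Cycle time = available time / demand
= 425 / 76
= 5.59 min/unit


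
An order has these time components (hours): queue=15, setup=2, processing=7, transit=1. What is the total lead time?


Lead time = queue + setup + processing + transit
= 15 + 2 + 7 + 1
= 25 hours


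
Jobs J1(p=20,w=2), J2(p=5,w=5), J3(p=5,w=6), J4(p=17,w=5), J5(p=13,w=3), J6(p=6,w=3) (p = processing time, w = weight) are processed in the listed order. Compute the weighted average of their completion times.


Completion times:
  J1: C=20, w×C=2×20=40
  J2: C=25, w×C=5×25=125
  J3: C=30, w×C=6×30=180
  J4: C=47, w×C=5×47=235
  J5: C=60, w×C=3×60=180
  J6: C=66, w×C=3×66=198
Sum w×C = 958
Sum w = 24
Weighted avg = 958/24
= 39.92


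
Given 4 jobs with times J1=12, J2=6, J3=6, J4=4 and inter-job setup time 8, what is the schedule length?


Makespan = Σ processing + (n-1) × setup
= (12 + 6 + 6 + 4) + (4-1)×8
= 28 + 24
= 52 time units


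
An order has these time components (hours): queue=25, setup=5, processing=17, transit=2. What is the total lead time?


Lead time = queue + setup + processing + transit
= 25 + 5 + 17 + 2
= 49 hours


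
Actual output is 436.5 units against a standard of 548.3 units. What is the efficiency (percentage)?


Efficiency = (actual / standard) × 100
= (436.5 / 548.3) × 100
= 79.6%


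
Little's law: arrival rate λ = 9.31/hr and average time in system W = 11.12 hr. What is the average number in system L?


Little's law: L = λ × W
= 9.31 × 11.12
= 103.53


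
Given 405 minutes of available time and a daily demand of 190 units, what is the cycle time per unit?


Cycle time = available time / demand
= 405 / 190
= 2.13 min/unit


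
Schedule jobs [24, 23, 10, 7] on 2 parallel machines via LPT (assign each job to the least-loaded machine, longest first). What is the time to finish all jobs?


Jobs (LPT sorted): [24, 23, 10, 7]
Machines: 2
  J=24 → Machine 1 (load: 0+24=24)
  J=23 → Machine 2 (load: 0+23=23)
  J=10 → Machine 2 (load: 23+10=33)
  J=7 → Machine 1 (load: 24+7=31)
Machine loads: [31, 33]
Makespan = max = 33 time units


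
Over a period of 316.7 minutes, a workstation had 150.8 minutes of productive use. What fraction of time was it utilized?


Utilization = busy / total × 100
= 150.8 / 316.7 × 100
= 47.6%


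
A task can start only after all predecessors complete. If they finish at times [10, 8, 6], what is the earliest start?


ES = max of all predecessor completion times
Predecessors: [10, 8, 6]
ES = max(10, 8, 6)
= 10


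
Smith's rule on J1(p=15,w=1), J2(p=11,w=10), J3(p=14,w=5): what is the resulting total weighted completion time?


WSPT order (by p/w): J2 → J3 → J1
  J2: C=11, w·C=10×11=110
  J3: C=25, w·C=5×25=125
  J1: C=40, w·C=1×40=40
Σ w·C = 275
= 275


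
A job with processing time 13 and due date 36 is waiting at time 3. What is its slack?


Slack = due - current_time - processing
= 36 - 3 - 13
= 20


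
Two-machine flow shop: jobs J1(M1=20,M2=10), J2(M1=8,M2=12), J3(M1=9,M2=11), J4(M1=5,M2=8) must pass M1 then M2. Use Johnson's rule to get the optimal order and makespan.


Johnson's rule:
Group 1 (M1≤M2, sort by M1): ['J4', 'J2', 'J3']
Group 2 (M1>M2, sort desc M2): ['J1']
Sequence: J4 → J2 → J3 → J1
Makespan calculation:
  J4: M1 done=5, M2 done=13
  J2: M1 done=13, M2 done=25
  J3: M1 done=22, M2 done=36
  J1: M1 done=42, M2 done=52
= Sequence: J4 → J2 → J3 → J1, Makespan: 52


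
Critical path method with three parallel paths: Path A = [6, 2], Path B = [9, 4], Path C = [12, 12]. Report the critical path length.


Path A: 6 + 2 = 8
Path B: 9 + 4 = 13
Path C: 12 + 12 = 24
Critical path = longest = max(8, 13, 24)
= 24 (Path C)


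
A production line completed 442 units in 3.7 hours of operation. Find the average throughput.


Throughput = units / time
= 442 / 3.7
= 119.5 units/hour


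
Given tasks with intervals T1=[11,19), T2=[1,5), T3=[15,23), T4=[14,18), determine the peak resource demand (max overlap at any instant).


Check each time point for overlaps:
  t=15: 3 tasks active (T1, T3, T4)
Max concurrent = 3


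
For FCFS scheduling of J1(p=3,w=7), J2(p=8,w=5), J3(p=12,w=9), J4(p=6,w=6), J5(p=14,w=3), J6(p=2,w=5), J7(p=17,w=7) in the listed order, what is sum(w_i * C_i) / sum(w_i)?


Completion times:
  J1: C=3, w×C=7×3=21
  J2: C=11, w×C=5×11=55
  J3: C=23, w×C=9×23=207
  J4: C=29, w×C=6×29=174
  J5: C=43, w×C=3×43=129
  J6: C=45, w×C=5×45=225
  J7: C=62, w×C=7×62=434
Sum w×C = 1245
Sum w = 42
Weighted avg = 1245/42
= 29.64


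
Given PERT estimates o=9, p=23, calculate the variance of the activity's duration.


σ² = ((p - o) / 6)² = (p - o)² / 36
= (23 - 9)² / 36
= 14² / 36
= 196 / 36
= 5.4444


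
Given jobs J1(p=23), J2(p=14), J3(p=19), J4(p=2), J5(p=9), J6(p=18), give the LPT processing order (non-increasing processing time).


LPT: sort by longest processing time first
  J1: p=23
  J3: p=19
  J6: p=18
  J2: p=14
  J5: p=9
  J4: p=2
Order: J1 → J3 → J6 → J2 → J5 → J4


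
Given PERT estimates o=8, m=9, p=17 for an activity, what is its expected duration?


te = (o + 4m + p) / 6
= (8 + 4×9 + 17) / 6
= (8 + 36 + 17) / 6
= 61 / 6
= 10.17


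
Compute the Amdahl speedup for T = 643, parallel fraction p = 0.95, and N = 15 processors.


Amdahl's law: T_p = T × ((1-p) + p/N)
= 643 × ((1-0.95) + 0.95/15)
= 643 × (0.05 + 0.0633)
= 643 × 0.1133
= 72.87
Speedup = 643/72.87
= 8.82×


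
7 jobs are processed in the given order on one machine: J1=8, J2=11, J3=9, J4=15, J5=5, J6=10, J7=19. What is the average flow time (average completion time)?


Completion times:
  J1: completes at 8
  J2: completes at 19
  J3: completes at 28
  J4: completes at 43
  J5: completes at 48
  J6: completes at 58
  J7: completes at 77
Sum = 281
Average = 281/7
= 40.14


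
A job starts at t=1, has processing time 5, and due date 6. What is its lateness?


Completion = 1 + 5 = 6
Lateness = C - d = 6 - 6
= 0


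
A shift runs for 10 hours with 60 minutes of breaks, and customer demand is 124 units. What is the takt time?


Available = 10×60 - 60 = 540 min
Takt time = 540 / 124
= 4.35 min/unit


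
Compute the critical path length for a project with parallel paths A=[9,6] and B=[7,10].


Path A: 9 + 6 = 15
Path B: 7 + 10 = 17
Critical path = longest = max(15, 17)
= 17 (Path B)


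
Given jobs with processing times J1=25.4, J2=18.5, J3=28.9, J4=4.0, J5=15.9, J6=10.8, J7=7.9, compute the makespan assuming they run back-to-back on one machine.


Sequential makespan: sum all processing times
= 25.4 + 18.5 + 28.9 + 4.0 + 15.9 + 10.8 + 7.9
= 111.4 time units


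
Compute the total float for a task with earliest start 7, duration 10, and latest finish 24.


EF = ES + duration = 7 + 10 = 17
LS = LF - duration = 24 - 10 = 14
Total Float = LF - EF = 24 - 17
(or LS - ES = 14 - 7)
= 7


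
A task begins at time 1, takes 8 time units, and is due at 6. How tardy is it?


Completion = start + processing = 1 + 8 = 9
Tardiness = max(0, C - d) = max(0, 9 - 6)
= max(0, 3)
= 3


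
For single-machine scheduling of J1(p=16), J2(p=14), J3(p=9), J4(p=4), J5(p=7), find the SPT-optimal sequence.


SPT: sort by shortest processing time
  J4: p=4
  J5: p=7
  J3: p=9
  J2: p=14
  J1: p=16
Order: J4 → J5 → J3 → J2 → J1


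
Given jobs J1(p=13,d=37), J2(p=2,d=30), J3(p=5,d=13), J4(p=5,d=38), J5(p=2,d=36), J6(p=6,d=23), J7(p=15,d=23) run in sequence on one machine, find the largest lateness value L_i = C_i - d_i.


Lateness per job (L = C - d):
  J1: C=13, d=37, L=-24
  J2: C=15, d=30, L=-15
  J3: C=20, d=13, L=7
  J4: C=25, d=38, L=-13
  J5: C=27, d=36, L=-9
  J6: C=33, d=23, L=10
  J7: C=48, d=23, L=25
Lmax = max(-24, -15, 7, -13, -9, 10, 25)
= 25


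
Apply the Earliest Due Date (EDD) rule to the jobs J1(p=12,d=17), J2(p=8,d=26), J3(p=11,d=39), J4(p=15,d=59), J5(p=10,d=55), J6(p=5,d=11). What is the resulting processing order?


EDD: sort by earliest due date
  J6: d=11, p=5
  J1: d=17, p=12
  J2: d=26, p=8
  J3: d=39, p=11
  J5: d=55, p=10
  J4: d=59, p=15
Order: J6 → J1 → J2 → J3 → J5 → J4


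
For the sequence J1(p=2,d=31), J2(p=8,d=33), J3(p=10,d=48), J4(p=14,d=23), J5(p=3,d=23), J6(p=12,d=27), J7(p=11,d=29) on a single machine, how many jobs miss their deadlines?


Completion vs due date:
  J1: C=2, d=31 → on time
  J2: C=10, d=33 → on time
  J3: C=20, d=48 → on time
  J4: C=34, d=23 → TARDY
  J5: C=37, d=23 → TARDY
  J6: C=49, d=27 → TARDY
  J7: C=60, d=29 → TARDY
Tardy jobs: J4, J5, J6, J7
Count = 4


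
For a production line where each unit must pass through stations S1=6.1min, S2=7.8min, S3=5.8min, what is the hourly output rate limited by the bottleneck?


Bottleneck = longest station time
Station times: [6.1, 7.8, 5.8]
Max = 7.8 min
Rate = 60 / 7.8
= 7.69 units/hour (bottleneck: 7.8min)


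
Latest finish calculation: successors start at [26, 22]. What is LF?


LF = min of all successor start times
Successors start at: [26, 22]
LF = min(26, 22)
= 22


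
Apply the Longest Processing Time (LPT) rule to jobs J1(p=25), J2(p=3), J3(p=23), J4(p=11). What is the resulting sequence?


LPT: sort by longest processing time first
  J1: p=25
  J3: p=23
  J4: p=11
  J2: p=3
Order: J1 → J3 → J4 → J2


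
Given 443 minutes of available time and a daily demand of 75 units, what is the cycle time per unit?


Cycle time = available time / demand
= 443 / 75
= 5.91 min/unit


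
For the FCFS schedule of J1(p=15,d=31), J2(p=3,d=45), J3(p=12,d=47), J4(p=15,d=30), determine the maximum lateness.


Lateness per job (L = C - d):
  J1: C=15, d=31, L=-16
  J2: C=18, d=45, L=-27
  J3: C=30, d=47, L=-17
  J4: C=45, d=30, L=15
Lmax = max(-16, -27, -17, 15)
= 15


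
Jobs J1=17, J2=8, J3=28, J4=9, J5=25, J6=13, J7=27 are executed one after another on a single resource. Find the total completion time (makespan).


Sequential makespan: sum all processing times
= 17 + 8 + 28 + 9 + 25 + 13 + 27
= 127 time units


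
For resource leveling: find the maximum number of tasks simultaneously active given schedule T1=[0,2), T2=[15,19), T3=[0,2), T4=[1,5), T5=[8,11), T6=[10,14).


Check each time point for overlaps:
  t=1: 3 tasks active (T1, T3, T4)
Max concurrent = 3


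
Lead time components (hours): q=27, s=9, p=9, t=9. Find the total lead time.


Lead time = queue + setup + processing + transit
= 27 + 9 + 9 + 9
= 54 hours


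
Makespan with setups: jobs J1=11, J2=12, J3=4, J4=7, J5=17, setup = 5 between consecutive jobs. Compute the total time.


Makespan = Σ processing + (n-1) × setup
= (11 + 12 + 4 + 7 + 17) + (5-1)×5
= 51 + 20
= 71 time units


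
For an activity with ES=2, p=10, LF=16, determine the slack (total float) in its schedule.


EF = ES + duration = 2 + 10 = 12
LS = LF - duration = 16 - 10 = 6
Total Float = LF - EF = 16 - 12
(or LS - ES = 6 - 2)
= 4


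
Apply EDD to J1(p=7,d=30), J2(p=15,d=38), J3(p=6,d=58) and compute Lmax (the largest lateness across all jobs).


EDD order: J1 → J2 → J3
Completion and lateness:
  J1: C=7, d=30, L=7-30=-23
  J2: C=22, d=38, L=22-38=-16
  J3: C=28, d=58, L=28-58=-30
Lmax = max(-23, -16, -30)
= -16


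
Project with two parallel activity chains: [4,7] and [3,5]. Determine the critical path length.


Path A: 4 + 7 = 11
Path B: 3 + 5 = 8
Critical path = longest = max(11, 8)
= 11 (Path A)


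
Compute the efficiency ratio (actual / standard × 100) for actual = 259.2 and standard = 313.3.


Efficiency = (actual / standard) × 100
= (259.2 / 313.3) × 100
= 82.7%


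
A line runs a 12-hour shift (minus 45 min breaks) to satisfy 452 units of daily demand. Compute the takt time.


Available = 12×60 - 45 = 675 min
Takt time = 675 / 452
= 1.49 min/unit


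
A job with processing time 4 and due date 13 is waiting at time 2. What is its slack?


Slack = due - current_time - processing
= 13 - 2 - 4
= 7


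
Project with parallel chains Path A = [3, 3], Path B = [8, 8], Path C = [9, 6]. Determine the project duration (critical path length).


Path A: 3 + 3 = 6
Path B: 8 + 8 = 16
Path C: 9 + 6 = 15
Critical path = longest = max(6, 16, 15)
= 16 (Path B)


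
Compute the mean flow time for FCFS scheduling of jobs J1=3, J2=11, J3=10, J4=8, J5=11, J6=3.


Completion times:
  J1: completes at 3
  J2: completes at 14
  J3: completes at 24
  J4: completes at 32
  J5: completes at 43
  J6: completes at 46
Sum = 162
Average = 162/6
= 27.00


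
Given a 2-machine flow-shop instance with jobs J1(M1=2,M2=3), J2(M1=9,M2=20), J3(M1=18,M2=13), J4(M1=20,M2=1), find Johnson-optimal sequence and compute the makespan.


Johnson's rule:
Group 1 (M1≤M2, sort by M1): ['J1', 'J2']
Group 2 (M1>M2, sort desc M2): ['J3', 'J4']
Sequence: J1 → J2 → J3 → J4
Makespan calculation:
  J1: M1 done=2, M2 done=5
  J2: M1 done=11, M2 done=31
  J3: M1 done=29, M2 done=44
  J4: M1 done=49, M2 done=50
= Sequence: J1 → J2 → J3 → J4, Makespan: 50


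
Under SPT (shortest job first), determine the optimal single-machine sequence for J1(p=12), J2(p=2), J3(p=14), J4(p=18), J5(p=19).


SPT: sort by shortest processing time
  J2: p=2
  J1: p=12
  J3: p=14
  J4: p=18
  J5: p=19
Order: J2 → J1 → J3 → J4 → J5


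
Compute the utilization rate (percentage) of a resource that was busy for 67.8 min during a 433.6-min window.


Utilization = busy / total × 100
= 67.8 / 433.6 × 100
= 15.6%


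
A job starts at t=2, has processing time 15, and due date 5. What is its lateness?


Completion = 2 + 15 = 17
Lateness = C - d = 17 - 5
= 12


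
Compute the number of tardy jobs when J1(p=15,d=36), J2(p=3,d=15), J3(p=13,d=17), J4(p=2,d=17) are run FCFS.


Completion vs due date:
  J1: C=15, d=36 → on time
  J2: C=18, d=15 → TARDY
  J3: C=31, d=17 → TARDY
  J4: C=33, d=17 → TARDY
Tardy jobs: J2, J3, J4
Count = 3


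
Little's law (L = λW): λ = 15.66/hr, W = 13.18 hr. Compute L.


Little's law: L = λ × W
= 15.66 × 13.18
= 206.40


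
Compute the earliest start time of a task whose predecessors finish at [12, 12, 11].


ES = max of all predecessor completion times
Predecessors: [12, 12, 11]
ES = max(12, 12, 11)
= 12


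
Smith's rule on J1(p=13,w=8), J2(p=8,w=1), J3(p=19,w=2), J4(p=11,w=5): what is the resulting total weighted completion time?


WSPT order (by p/w): J1 → J4 → J2 → J3
  J1: C=13, w·C=8×13=104
  J4: C=24, w·C=5×24=120
  J2: C=32, w·C=1×32=32
  J3: C=51, w·C=2×51=102
Σ w·C = 358
= 358


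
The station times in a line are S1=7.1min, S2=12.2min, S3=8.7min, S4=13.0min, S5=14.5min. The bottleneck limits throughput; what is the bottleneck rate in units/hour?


Bottleneck = longest station time
Station times: [7.1, 12.2, 8.7, 13.0, 14.5]
Max = 14.5 min
Rate = 60 / 14.5
= 4.14 units/hour (bottleneck: 14.5min)


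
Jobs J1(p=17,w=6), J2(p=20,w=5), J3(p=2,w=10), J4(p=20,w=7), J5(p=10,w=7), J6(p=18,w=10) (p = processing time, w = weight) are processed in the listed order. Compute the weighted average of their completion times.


Completion times:
  J1: C=17, w×C=6×17=102
  J2: C=37, w×C=5×37=185
  J3: C=39, w×C=10×39=390
  J4: C=59, w×C=7×59=413
  J5: C=69, w×C=7×69=483
  J6: C=87, w×C=10×87=870
Sum w×C = 2443
Sum w = 45
Weighted avg = 2443/45
= 54.29


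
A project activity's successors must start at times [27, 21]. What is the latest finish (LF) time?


LF = min of all successor start times
Successors start at: [27, 21]
LF = min(27, 21)
= 21


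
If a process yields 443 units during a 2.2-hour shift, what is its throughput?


Throughput = units / time
= 443 / 2.2
= 201.4 units/hour


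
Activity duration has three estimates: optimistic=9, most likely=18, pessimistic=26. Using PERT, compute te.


te = (o + 4m + p) / 6
= (9 + 4×18 + 26) / 6
= (9 + 72 + 26) / 6
= 107 / 6
= 17.83


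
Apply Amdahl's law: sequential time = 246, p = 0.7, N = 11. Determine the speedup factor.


Amdahl's law: T_p = T × ((1-p) + p/N)
= 246 × ((1-0.7) + 0.7/11)
= 246 × (0.30 + 0.0636)
= 246 × 0.3636
= 89.45
Speedup = 246/89.45
= 2.75×


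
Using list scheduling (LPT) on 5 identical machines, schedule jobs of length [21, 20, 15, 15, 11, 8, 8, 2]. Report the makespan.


Jobs (LPT sorted): [21, 20, 15, 15, 11, 8, 8, 2]
Machines: 5
  J=21 → Machine 1 (load: 0+21=21)
  J=20 → Machine 2 (load: 0+20=20)
  J=15 → Machine 3 (load: 0+15=15)
  J=15 → Machine 4 (load: 0+15=15)
  J=11 → Machine 5 (load: 0+11=11)
  J=8 → Machine 5 (load: 11+8=19)
  J=8 → Machine 3 (load: 15+8=23)
  J=2 → Machine 4 (load: 15+2=17)
Machine loads: [21, 20, 23, 17, 19]
Makespan = max = 23 time units


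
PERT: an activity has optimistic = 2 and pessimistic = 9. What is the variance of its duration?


σ² = ((p - o) / 6)² = (p - o)² / 36
= (9 - 2)² / 36
= 7² / 36
= 49 / 36
= 1.3611


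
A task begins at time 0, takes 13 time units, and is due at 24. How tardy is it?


Completion = start + processing = 0 + 13 = 13
Tardiness = max(0, C - d) = max(0, 13 - 24)
= max(0, -11)
= 0


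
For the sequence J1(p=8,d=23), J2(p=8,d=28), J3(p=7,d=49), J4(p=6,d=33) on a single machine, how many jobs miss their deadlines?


Completion vs due date:
  J1: C=8, d=23 → on time
  J2: C=16, d=28 → on time
  J3: C=23, d=49 → on time
  J4: C=29, d=33 → on time
Tardy jobs: none
Count = 0


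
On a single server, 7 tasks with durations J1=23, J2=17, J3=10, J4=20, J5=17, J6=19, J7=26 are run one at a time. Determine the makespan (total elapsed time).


Sequential makespan: sum all processing times
= 23 + 17 + 10 + 20 + 17 + 19 + 26
= 132 time units


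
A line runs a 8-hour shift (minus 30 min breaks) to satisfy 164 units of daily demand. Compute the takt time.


Available = 8×60 - 30 = 450 min
Takt time = 450 / 164
= 2.74 min/unit


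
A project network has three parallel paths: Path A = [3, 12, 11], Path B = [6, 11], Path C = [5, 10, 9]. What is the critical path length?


Path A: 3 + 12 + 11 = 26
Path B: 6 + 11 = 17
Path C: 5 + 10 + 9 = 24
Critical path = longest = max(26, 17, 24)
= 26 (Path A)


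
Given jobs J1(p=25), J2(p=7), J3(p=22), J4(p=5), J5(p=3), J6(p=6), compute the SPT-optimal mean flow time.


SPT order: J5 → J4 → J6 → J2 → J3 → J1
Completion times:
  J5: C=3
  J4: C=8
  J6: C=14
  J2: C=21
  J3: C=43
  J1: C=68
Sum = 157, n = 6
Mean flow = 157/6
= 26.17


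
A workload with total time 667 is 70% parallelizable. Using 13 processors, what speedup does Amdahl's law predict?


Amdahl's law: T_p = T × ((1-p) + p/N)
= 667 × ((1-0.7) + 0.7/13)
= 667 × (0.30 + 0.0538)
= 667 × 0.3538
= 236.02
Speedup = 667/236.02
= 2.83×


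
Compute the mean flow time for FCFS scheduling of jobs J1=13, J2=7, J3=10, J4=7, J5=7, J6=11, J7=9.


Completion times:
  J1: completes at 13
  J2: completes at 20
  J3: completes at 30
  J4: completes at 37
  J5: completes at 44
  J6: completes at 55
  J7: completes at 64
Sum = 263
Average = 263/7
= 37.57


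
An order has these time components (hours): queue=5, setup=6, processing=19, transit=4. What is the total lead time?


Lead time = queue + setup + processing + transit
= 5 + 6 + 19 + 4
= 34 hours


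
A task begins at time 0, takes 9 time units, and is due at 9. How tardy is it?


Completion = start + processing = 0 + 9 = 9
Tardiness = max(0, C - d) = max(0, 9 - 9)
= max(0, 0)
= 0


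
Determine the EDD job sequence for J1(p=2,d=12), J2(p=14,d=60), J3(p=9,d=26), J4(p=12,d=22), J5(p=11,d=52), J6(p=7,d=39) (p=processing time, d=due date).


EDD: sort by earliest due date
  J1: d=12, p=2
  J4: d=22, p=12
  J3: d=26, p=9
  J6: d=39, p=7
  J5: d=52, p=11
  J2: d=60, p=14
Order: J1 → J4 → J3 → J6 → J5 → J2


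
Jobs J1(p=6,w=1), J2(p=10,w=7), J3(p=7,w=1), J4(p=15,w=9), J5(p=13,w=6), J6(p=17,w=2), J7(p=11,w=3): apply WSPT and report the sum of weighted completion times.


WSPT order (by p/w): J2 → J4 → J5 → J7 → J1 → J3 → J6
  J2: C=10, w·C=7×10=70
  J4: C=25, w·C=9×25=225
  J5: C=38, w·C=6×38=228
  J7: C=49, w·C=3×49=147
  J1: C=55, w·C=1×55=55
  J3: C=62, w·C=1×62=62
  J6: C=79, w·C=2×79=158
Σ w·C = 945
= 945


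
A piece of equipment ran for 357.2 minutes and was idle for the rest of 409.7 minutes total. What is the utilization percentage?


Utilization = busy / total × 100
= 357.2 / 409.7 × 100
= 87.2%


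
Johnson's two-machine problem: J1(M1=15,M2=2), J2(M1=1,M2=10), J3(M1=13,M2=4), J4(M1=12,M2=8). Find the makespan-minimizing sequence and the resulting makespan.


Johnson's rule:
Group 1 (M1≤M2, sort by M1): ['J2']
Group 2 (M1>M2, sort desc M2): ['J4', 'J3', 'J1']
Sequence: J2 → J4 → J3 → J1
Makespan calculation:
  J2: M1 done=1, M2 done=11
  J4: M1 done=13, M2 done=21
  J3: M1 done=26, M2 done=30
  J1: M1 done=41, M2 done=43
= Sequence: J2 → J4 → J3 → J1, Makespan: 43


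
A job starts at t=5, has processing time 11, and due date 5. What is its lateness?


Completion = 5 + 11 = 16
Lateness = C - d = 16 - 5
= 11


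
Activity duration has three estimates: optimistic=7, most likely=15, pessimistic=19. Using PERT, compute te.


te = (o + 4m + p) / 6
= (7 + 4×15 + 19) / 6
= (7 + 60 + 19) / 6
= 86 / 6
= 14.33


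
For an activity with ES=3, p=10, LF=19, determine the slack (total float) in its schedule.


EF = ES + duration = 3 + 10 = 13
LS = LF - duration = 19 - 10 = 9
Total Float = LF - EF = 19 - 13
(or LS - ES = 9 - 3)
= 6


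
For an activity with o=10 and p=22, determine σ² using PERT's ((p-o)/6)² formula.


σ² = ((p - o) / 6)² = (p - o)² / 36
= (22 - 10)² / 36
= 12² / 36
= 144 / 36
= 4.0000


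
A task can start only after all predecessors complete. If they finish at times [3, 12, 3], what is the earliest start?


ES = max of all predecessor completion times
Predecessors: [3, 12, 3]
ES = max(3, 12, 3)
= 12


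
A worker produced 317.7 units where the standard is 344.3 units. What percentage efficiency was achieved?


Efficiency = (actual / standard) × 100
= (317.7 / 344.3) × 100
= 92.3%


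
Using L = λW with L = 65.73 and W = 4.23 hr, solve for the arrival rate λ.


Little's law: L = λW → λ = L / W
= 65.73 / 4.23
= 15.54 per hour


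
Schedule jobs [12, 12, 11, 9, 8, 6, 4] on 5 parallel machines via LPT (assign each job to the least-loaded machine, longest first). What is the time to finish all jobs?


Jobs (LPT sorted): [12, 12, 11, 9, 8, 6, 4]
Machines: 5
  J=12 → Machine 1 (load: 0+12=12)
  J=12 → Machine 2 (load: 0+12=12)
  J=11 → Machine 3 (load: 0+11=11)
  J=9 → Machine 4 (load: 0+9=9)
  J=8 → Machine 5 (load: 0+8=8)
  J=6 → Machine 5 (load: 8+6=14)
  J=4 → Machine 4 (load: 9+4=13)
Machine loads: [12, 12, 11, 13, 14]
Makespan = max = 14 time units


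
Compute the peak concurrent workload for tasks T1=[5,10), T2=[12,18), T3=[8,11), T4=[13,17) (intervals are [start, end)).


Check each time point for overlaps:
  t=8: 2 tasks active (T1, T3)
Max concurrent = 2


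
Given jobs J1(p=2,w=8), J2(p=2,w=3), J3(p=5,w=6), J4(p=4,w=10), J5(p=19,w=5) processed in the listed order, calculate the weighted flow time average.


Completion times:
  J1: C=2, w×C=8×2=16
  J2: C=4, w×C=3×4=12
  J3: C=9, w×C=6×9=54
  J4: C=13, w×C=10×13=130
  J5: C=32, w×C=5×32=160
Sum w×C = 372
Sum w = 32
Weighted avg = 372/32
= 11.62


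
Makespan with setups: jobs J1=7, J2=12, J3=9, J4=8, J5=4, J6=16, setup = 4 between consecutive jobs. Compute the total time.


Makespan = Σ processing + (n-1) × setup
= (7 + 12 + 9 + 8 + 4 + 16) + (6-1)×4
= 56 + 20
= 76 time units


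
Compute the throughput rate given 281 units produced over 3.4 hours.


Throughput = units / time
= 281 / 3.4
= 82.6 units/hour


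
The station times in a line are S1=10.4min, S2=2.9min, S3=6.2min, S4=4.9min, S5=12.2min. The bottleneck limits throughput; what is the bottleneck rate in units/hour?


Bottleneck = longest station time
Station times: [10.4, 2.9, 6.2, 4.9, 12.2]
Max = 12.2 min
Rate = 60 / 12.2
= 4.92 units/hour (bottleneck: 12.2min)


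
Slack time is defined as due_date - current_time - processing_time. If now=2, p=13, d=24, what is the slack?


Slack = due - current_time - processing
= 24 - 2 - 13
= 9


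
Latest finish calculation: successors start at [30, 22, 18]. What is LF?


LF = min of all successor start times
Successors start at: [30, 22, 18]
LF = min(30, 22, 18)
= 18


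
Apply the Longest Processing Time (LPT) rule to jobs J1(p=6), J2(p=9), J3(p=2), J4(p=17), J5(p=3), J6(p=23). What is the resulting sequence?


LPT: sort by longest processing time first
  J6: p=23
  J4: p=17
  J2: p=9
  J1: p=6
  J5: p=3
  J3: p=2
Order: J6 → J4 → J2 → J1 → J5 → J3


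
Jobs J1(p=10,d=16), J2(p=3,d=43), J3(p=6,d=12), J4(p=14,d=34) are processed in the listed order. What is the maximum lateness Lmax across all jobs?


Lateness per job (L = C - d):
  J1: C=10, d=16, L=-6
  J2: C=13, d=43, L=-30
  J3: C=19, d=12, L=7
  J4: C=33, d=34, L=-1
Lmax = max(-6, -30, 7, -1)
= 7


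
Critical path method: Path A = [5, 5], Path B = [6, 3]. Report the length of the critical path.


Path A: 5 + 5 = 10
Path B: 6 + 3 = 9
Critical path = longest = max(10, 9)
= 10 (Path A)


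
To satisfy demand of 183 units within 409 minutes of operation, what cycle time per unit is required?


Cycle time = available time / demand
= 409 / 183
= 2.23 min/unit


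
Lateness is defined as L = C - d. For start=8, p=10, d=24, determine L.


Completion = 8 + 10 = 18
Lateness = C - d = 18 - 24
= -6


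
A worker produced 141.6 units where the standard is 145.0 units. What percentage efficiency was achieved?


Efficiency = (actual / standard) × 100
= (141.6 / 145.0) × 100
= 97.7%


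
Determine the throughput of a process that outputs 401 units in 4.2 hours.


Throughput = units / time
= 401 / 4.2
= 95.5 units/hour


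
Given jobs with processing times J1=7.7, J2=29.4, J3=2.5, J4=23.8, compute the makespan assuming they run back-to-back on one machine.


Sequential makespan: sum all processing times
= 7.7 + 29.4 + 2.5 + 23.8
= 63.4 time units


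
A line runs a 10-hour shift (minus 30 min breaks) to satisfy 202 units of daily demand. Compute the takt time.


Available = 10×60 - 30 = 570 min
Takt time = 570 / 202
= 2.82 min/unit


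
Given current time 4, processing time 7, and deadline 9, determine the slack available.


Slack = due - current_time - processing
= 9 - 4 - 7
= -2


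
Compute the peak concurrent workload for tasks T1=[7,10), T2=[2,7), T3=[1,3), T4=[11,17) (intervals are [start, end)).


Check each time point for overlaps:
  t=2: 2 tasks active (T2, T3)
Max concurrent = 2


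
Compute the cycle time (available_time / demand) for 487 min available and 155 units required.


Cycle time = available time / demand
= 487 / 155
= 3.14 min/unit


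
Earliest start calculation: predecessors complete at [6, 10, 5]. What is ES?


ES = max of all predecessor completion times
Predecessors: [6, 10, 5]
ES = max(6, 10, 5)
= 10


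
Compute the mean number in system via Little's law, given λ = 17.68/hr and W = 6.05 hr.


Little's law: L = λ × W
= 17.68 × 6.05
= 106.96


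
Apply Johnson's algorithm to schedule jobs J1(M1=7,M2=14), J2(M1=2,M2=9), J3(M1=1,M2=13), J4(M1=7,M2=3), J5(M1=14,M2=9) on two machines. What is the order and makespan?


Johnson's rule:
Group 1 (M1≤M2, sort by M1): ['J3', 'J2', 'J1']
Group 2 (M1>M2, sort desc M2): ['J5', 'J4']
Sequence: J3 → J2 → J1 → J5 → J4
Makespan calculation:
  J3: M1 done=1, M2 done=14
  J2: M1 done=3, M2 done=23
  J1: M1 done=10, M2 done=37
  J5: M1 done=24, M2 done=46
  J4: M1 done=31, M2 done=49
= Sequence: J3 → J2 → J1 → J5 → J4, Makespan: 49


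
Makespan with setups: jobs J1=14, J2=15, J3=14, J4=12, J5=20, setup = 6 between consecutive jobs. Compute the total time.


Makespan = Σ processing + (n-1) × setup
= (14 + 15 + 14 + 12 + 20) + (5-1)×6
= 75 + 24
= 99 time units


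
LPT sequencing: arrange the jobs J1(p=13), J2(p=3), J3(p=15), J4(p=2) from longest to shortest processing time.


LPT: sort by longest processing time first
  J3: p=15
  J1: p=13
  J2: p=3
  J4: p=2
Order: J3 → J1 → J2 → J4


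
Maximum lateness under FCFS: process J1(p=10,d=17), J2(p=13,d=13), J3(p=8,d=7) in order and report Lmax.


Lateness per job (L = C - d):
  J1: C=10, d=17, L=-7
  J2: C=23, d=13, L=10
  J3: C=31, d=7, L=24
Lmax = max(-7, 10, 24)
= 24


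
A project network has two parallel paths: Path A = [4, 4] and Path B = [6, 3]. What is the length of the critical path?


Path A: 4 + 4 = 8
Path B: 6 + 3 = 9
Critical path = longest = max(8, 9)
= 9 (Path B)


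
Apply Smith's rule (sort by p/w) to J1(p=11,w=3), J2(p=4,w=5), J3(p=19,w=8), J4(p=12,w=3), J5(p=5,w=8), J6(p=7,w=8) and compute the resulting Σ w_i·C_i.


WSPT order (by p/w): J5 → J2 → J6 → J3 → J1 → J4
  J5: C=5, w·C=8×5=40
  J2: C=9, w·C=5×9=45
  J6: C=16, w·C=8×16=128
  J3: C=35, w·C=8×35=280
  J1: C=46, w·C=3×46=138
  J4: C=58, w·C=3×58=174
Σ w·C = 805
= 805


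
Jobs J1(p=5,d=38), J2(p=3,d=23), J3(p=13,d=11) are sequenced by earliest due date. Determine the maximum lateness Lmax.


EDD order: J3 → J2 → J1
Completion and lateness:
  J3: C=13, d=11, L=13-11=2
  J2: C=16, d=23, L=16-23=-7
  J1: C=21, d=38, L=21-38=-17
Lmax = max(2, -7, -17)
= 2


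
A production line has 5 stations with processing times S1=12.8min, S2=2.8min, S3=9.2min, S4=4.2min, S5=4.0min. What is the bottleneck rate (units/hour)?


Bottleneck = longest station time
Station times: [12.8, 2.8, 9.2, 4.2, 4.0]
Max = 12.8 min
Rate = 60 / 12.8
= 4.69 units/hour (bottleneck: 12.8min)


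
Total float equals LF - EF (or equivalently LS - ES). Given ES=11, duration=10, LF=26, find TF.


EF = ES + duration = 11 + 10 = 21
LS = LF - duration = 26 - 10 = 16
Total Float = LF - EF = 26 - 21
(or LS - ES = 16 - 11)
= 5


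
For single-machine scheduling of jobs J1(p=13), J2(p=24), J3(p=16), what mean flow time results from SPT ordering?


SPT order: J1 → J3 → J2
Completion times:
  J1: C=13
  J3: C=29
  J2: C=53
Sum = 95, n = 3
Mean flow = 95/3
= 31.67


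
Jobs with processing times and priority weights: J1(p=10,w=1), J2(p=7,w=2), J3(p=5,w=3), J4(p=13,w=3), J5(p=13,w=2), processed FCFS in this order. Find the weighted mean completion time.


Completion times:
  J1: C=10, w×C=1×10=10
  J2: C=17, w×C=2×17=34
  J3: C=22, w×C=3×22=66
  J4: C=35, w×C=3×35=105
  J5: C=48, w×C=2×48=96
Sum w×C = 311
Sum w = 11
Weighted avg = 311/11
= 28.27


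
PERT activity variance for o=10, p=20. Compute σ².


σ² = ((p - o) / 6)² = (p - o)² / 36
= (20 - 10)² / 36
= 10² / 36
= 100 / 36
= 2.7778


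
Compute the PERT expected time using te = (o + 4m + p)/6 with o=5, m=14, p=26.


te = (o + 4m + p) / 6
= (5 + 4×14 + 26) / 6
= (5 + 56 + 26) / 6
= 87 / 6
= 14.50
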